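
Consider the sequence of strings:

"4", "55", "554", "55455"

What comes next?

55455554

Each term (from the third on) is the previous term followed by the one before it: term 3 = 55·4 = 554.
The next term joins 55455 and 554.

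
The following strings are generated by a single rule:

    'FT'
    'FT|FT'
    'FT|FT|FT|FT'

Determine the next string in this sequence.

Each string is two copies of the previous one joined by '|'.
Doubling FT|FT|FT|FT with '|' between the halves:

FT|FT|FT|FT|FT|FT|FT|FT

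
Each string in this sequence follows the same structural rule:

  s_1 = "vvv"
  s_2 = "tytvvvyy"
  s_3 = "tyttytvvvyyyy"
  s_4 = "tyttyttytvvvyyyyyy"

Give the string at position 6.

tyttyttyttyttytvvvyyyyyyyyyy

Each term wraps the previous one in tyt on the left and yy on the right.
From tyttyttytvvvyyyyyy, 2 further steps: tyttyttytvvvyyyyyy → tyttyttyttytvvvyyyyyyyy → (answer).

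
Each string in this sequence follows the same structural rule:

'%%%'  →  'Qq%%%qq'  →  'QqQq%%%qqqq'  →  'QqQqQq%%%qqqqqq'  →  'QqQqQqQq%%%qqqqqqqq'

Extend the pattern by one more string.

QqQqQqQqQq%%%qqqqqqqqqq

Every step adds Qq to the front and qq to the end of the previous string.
One more step from QqQqQqQq%%%qqqqqqqq gives the answer.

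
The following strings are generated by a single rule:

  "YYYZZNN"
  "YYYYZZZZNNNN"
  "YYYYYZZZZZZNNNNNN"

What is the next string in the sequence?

Reading off run lengths: Y runs 3, 4, 5; Z runs 2, 4, 6; N runs 2, 4, 6 — each is linear in n (n = 1, 2, …).
For the next term, n = 4, so the run lengths are 6, 8, 8.

YYYYYYZZZZZZZZNNNNNNNN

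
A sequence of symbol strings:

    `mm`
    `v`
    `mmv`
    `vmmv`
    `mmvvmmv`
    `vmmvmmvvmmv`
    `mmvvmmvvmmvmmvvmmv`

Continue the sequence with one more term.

From term 3 onward, concatenate the second-to-last term with the last: mm·v = mmv, v·mmv = vmmv, …
So term 8 is vmmvmmvvmmv·mmvvmmvvmmvmmvvmmv.

vmmvmmvvmmvmmvvmmvvmmvmmvvmmv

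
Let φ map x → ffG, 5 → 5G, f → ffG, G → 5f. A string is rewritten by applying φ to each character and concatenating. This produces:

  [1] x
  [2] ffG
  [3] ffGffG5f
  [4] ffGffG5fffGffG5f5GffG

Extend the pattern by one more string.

Applying the rule to each of the 21 symbols of ffGffG5fffGffG5f5GffG gives the pieces ffG ffG 5f ffG ffG 5f 5G ffG ffG ffG 5f ffG ffG 5f 5G ffG 5G 5f ffG ffG 5f, which concatenate to the answer.

ffGffG5fffGffG5f5GffGffGffG5fffGffG5f5GffG5G5fffGffG5f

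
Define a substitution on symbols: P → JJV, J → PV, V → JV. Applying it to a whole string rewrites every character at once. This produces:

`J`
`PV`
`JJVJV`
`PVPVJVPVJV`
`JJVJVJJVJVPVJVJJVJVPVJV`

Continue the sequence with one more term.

Replace each of the 23 characters of JJVJVJJVJVPVJVJJVJVPVJV in place — PV PV JV PV JV PV PV JV PV JV JJV JV PV JV PV PV JV PV JV JJV JV PV JV — and concatenate.

PVPVJVPVJVPVPVJVPVJVJJVJVPVJVPVPVJVPVJVJJVJVPVJV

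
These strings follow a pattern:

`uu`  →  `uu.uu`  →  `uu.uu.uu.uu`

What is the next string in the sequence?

s(k+1) = s(k)·.·s(k) — each term doubles the last with '.' between the halves.
Doubling uu.uu.uu.uu with '.' between the halves:

uu.uu.uu.uu.uu.uu.uu.uu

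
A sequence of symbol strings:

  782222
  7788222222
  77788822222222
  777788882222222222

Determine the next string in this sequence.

Reading off run lengths: 7 runs 1, 2, 3, 4; 8 runs 1, 2, 3, 4; 2 runs 4, 6, 8, 10 — each is linear in n (n = 1, 2, …).
Setting n = 5 gives 5, 5, 12 characters in each block.

7777788888222222222222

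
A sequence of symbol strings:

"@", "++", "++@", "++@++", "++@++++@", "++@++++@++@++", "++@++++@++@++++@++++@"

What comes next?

++@++++@++@++++@++++@++@++++@++@++

This is a Fibonacci-style word recurrence s(k) = s(k−1)·s(k−2): e.g. ++·@ = ++@.
The next term joins ++@++++@++@++++@++++@ and ++@++++@++@++.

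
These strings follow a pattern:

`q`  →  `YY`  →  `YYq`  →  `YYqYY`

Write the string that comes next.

This is a Fibonacci-style word recurrence s(k) = s(k−1)·s(k−2): e.g. YY·q = YYq.
So term 5 is YYqYY·YYq.

YYqYYYYq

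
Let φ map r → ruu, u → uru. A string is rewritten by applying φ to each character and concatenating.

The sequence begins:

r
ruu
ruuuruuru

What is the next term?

Apply φ to ruuuruuru symbol by symbol: r→ruu, u→uru, u→uru, u→uru, r→ruu, u→uru, u→uru, r→ruu, u→uru; joined: ruu uru uru uru ruu uru uru ruu uru.

ruuuruuruururuuuruururuuuru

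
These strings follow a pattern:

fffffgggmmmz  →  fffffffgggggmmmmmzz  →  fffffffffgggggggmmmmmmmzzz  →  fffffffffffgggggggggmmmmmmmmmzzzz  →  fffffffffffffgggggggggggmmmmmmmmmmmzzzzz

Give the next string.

fffffffffffffffgggggggggggggmmmmmmmmmmmmmzzzzzz

The n-th term is 2n+3 f's then 2n+1 g's then 2n+1 m's then n z's (n = 1, 2, …).
Setting n = 6 gives 15, 13, 13, 6 characters in each block.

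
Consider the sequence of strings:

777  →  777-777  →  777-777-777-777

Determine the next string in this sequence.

777-777-777-777-777-777-777-777

Each string is two copies of the previous one joined by '-'.
So the next term is two copies of 777-777-777-777 with '-' between the halves.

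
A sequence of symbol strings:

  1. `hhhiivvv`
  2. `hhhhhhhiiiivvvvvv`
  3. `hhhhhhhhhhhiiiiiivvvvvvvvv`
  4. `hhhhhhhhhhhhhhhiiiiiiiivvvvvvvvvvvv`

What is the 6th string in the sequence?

hhhhhhhhhhhhhhhhhhhhhhhiiiiiiiiiiiivvvvvvvvvvvvvvvvvv

The n-th term is 4n-1 h's then 2n i's then 3n v's (n = 1, 2, …).
For term 6, n = 6, so the run lengths are 23, 12, 18.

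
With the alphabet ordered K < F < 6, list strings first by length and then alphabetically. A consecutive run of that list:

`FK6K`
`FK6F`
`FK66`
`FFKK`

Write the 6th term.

Stepping forward 2 times from FFKK: FFKK → FFKF, then the target.

FFK6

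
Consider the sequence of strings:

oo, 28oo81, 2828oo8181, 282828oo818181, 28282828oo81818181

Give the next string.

2828282828oo8181818181

s(k+1) = 28·s(k)·81, so each term gains 28 as a prefix and 81 as a suffix.
So the next term is 28·28282828oo81818181·81.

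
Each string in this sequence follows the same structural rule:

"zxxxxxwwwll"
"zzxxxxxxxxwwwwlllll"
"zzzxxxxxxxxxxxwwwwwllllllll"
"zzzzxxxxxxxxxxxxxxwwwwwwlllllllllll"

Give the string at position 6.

zzzzzzxxxxxxxxxxxxxxxxxxxxwwwwwwwwlllllllllllllllll

Term n consists of n z's, followed by 3n+2 x's, followed by n+2 w's, followed by 3n-1 l's (n = 1, 2, …).
At n = 6 the blocks have lengths 6, 20, 8, 17.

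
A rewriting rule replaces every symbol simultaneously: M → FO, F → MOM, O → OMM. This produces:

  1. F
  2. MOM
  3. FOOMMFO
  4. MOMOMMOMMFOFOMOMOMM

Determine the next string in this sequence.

Replace each of the 19 characters of MOMOMMOMMFOFOMOMOMM in place — FO OMM FO OMM FO FO OMM FO FO MOM OMM MOM OMM FO OMM FO OMM FO FO — and concatenate.

FOOMMFOOMMFOFOOMMFOFOMOMOMMMOMOMMFOOMMFOOMMFOFO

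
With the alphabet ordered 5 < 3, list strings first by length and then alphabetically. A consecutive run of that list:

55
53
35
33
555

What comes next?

553

Treat 555 as a base-2 numeral over the given alphabet and add one, carrying through any trailing 3's.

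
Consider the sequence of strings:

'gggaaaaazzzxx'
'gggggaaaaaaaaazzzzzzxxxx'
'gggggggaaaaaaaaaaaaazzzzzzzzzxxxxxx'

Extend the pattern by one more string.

Each string has the form g^{2n+1} a^{4n+1} z^{3n} x^{2n} (n = 1, 2, …).
At n = 4 the blocks have lengths 9, 17, 12, 8.

gggggggggaaaaaaaaaaaaaaaaazzzzzzzzzzzzxxxxxxxx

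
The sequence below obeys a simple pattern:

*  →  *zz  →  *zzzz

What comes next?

Every step adds zz to the end: s(k+1) = s(k)·zz.
Applying this once more to *zzzz:

*zzzzzz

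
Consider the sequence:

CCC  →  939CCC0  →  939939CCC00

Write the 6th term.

Every step adds 939 to the front and 0 to the end of the previous string.
From 939939CCC00, 3 further steps: 939939CCC00 → 939939939CCC000 → 939939939939CCC0000 → (answer).

939939939939939CCC00000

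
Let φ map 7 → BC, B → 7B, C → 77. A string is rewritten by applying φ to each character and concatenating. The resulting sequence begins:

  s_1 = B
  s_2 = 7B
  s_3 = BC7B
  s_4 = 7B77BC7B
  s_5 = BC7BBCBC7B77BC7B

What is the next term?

Replace each of the 16 characters of BC7BBCBC7B77BC7B in place — 7B 77 BC 7B 7B 77 7B 77 BC 7B BC BC 7B 77 BC 7B — and concatenate.

7B77BC7B7B777B77BC7BBCBC7B77BC7B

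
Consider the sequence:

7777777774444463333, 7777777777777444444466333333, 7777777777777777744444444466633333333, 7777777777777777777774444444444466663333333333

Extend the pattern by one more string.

The n-th term is 4n+1 7's then 2n+1 4's then n-1 6's then 2n 3's, where the shown terms are n = 2, 3, 4, 5.
For the next term, n = 6, so the run lengths are 25, 13, 5, 12.

7777777777777777777777777444444444444466666333333333333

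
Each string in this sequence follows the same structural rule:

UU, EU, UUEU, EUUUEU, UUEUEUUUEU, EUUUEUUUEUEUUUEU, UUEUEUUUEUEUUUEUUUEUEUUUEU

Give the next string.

Each term (from the third on) is the two preceding terms concatenated in order: term 3 = UU·EU = UUEU.
So term 8 is EUUUEUUUEUEUUUEU·UUEUEUUUEUEUUUEUUUEUEUUUEU.

EUUUEUUUEUEUUUEUUUEUEUUUEUEUUUEUUUEUEUUUEU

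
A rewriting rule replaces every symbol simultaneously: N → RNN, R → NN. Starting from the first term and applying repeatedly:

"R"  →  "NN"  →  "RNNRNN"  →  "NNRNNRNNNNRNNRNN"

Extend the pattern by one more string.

Applying the rule to each of the 16 symbols of NNRNNRNNNNRNNRNN gives the pieces RNN RNN NN RNN RNN NN RNN RNN RNN RNN NN RNN RNN NN RNN RNN, which concatenate to the answer.

RNNRNNNNRNNRNNNNRNNRNNRNNRNNNNRNNRNNNNRNNRNN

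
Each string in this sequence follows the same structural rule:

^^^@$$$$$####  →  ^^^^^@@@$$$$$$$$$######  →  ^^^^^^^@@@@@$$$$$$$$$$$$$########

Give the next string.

The n-th term is 2n+1 ^'s then 2n-1 @'s then 4n+1 $'s then 2n+2 #'s (n = 1, 2, …).
At n = 4 the blocks have lengths 9, 7, 17, 10.

^^^^^^^^^@@@@@@@$$$$$$$$$$$$$$$$$##########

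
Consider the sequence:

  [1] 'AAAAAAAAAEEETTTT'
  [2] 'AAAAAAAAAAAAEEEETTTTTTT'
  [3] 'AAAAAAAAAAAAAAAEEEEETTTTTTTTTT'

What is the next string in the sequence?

AAAAAAAAAAAAAAAAAAEEEEEETTTTTTTTTTTTT

Each string has the form A^{3n+3} E^{n+1} T^{3n-2}, where the shown terms are n = 2, 3, 4.
At n = 5 the blocks have lengths 18, 6, 13.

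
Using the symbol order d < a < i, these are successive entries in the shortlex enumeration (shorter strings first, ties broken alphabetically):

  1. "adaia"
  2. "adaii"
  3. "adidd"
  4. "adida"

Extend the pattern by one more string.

adidi

Treat adida as a base-3 numeral over the given alphabet and add one, carrying through any trailing i's.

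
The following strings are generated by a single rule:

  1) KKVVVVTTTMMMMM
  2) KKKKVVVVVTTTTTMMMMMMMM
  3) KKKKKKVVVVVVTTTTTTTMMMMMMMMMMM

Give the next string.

KKKKKKKKVVVVVVVTTTTTTTTTMMMMMMMMMMMMMM

The n-th term is 2n K's then n+3 V's then 2n+1 T's then 3n+2 M's (n = 1, 2, …).
At n = 4 the blocks have lengths 8, 7, 9, 14.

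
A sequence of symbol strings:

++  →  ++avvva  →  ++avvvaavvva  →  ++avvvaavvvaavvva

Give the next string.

++avvvaavvvaavvvaavvva

Each term is the previous one with avvva appended.
So the next term is ++avvvaavvvaavvva·avvva.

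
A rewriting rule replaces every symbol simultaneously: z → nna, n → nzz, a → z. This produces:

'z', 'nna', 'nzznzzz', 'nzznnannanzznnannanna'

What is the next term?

Rewriting the 21 symbols of nzznnannanzznnannanna one by one yields nzz nna nna nzz nzz z nzz nzz z nzz nna nna nzz nzz z nzz nzz z nzz nzz z; concatenated:

nzznnannanzznzzznzznzzznzznnannanzznzzznzznzzznzznzzz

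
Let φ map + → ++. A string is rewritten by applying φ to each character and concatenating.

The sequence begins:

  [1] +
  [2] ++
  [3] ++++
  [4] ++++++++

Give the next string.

++++++++++++++++

Expanding ++++++++: +→++, +→++, +→++, +→++, +→++, +→++, +→++, +→++. Concatenated: ++ ++ ++ ++ ++ ++ ++ ++.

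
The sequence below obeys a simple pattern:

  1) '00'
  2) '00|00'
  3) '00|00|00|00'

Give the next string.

00|00|00|00|00|00|00|00

Every step duplicates the string with '|' between the halves.
One more doubling of 00|00|00|00 gives the answer.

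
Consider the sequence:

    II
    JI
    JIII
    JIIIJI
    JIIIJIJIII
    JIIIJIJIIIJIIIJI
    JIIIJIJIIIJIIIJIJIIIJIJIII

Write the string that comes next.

From term 3 onward, concatenate the last term with the second-to-last: JI·II = JIII, JIII·JI = JIIIJI, …
So term 8 is JIIIJIJIIIJIIIJIJIIIJIJIII·JIIIJIJIIIJIIIJI.

JIIIJIJIIIJIIIJIJIIIJIJIIIJIIIJIJIIIJIIIJI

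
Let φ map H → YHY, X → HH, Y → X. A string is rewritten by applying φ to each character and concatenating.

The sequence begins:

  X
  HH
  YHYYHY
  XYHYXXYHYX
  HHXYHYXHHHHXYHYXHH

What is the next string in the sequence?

Rewriting the 18 symbols of HHXYHYXHHHHXYHYXHH one by one yields YHY YHY HH X YHY X HH YHY YHY YHY YHY HH X YHY X HH YHY YHY; concatenated:

YHYYHYHHXYHYXHHYHYYHYYHYYHYHHXYHYXHHYHYYHY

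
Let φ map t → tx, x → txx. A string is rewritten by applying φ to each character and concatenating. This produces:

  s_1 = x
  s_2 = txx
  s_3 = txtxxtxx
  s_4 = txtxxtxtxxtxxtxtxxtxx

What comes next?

txtxxtxtxxtxxtxtxxtxtxxtxxtxtxxtxxtxtxxtxtxxtxxtxtxxtxx

φ(txtxxtxtxxtxxtxtxxtxx) expands symbol-by-symbol to tx txx tx txx txx tx txx tx txx txx tx txx txx tx txx tx txx txx tx txx txx; joining the 21 pieces gives the next term.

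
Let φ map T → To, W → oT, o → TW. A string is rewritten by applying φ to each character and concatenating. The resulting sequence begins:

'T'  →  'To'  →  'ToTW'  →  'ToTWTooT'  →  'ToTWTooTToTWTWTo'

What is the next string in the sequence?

ToTWTooTToTWTWToToTWTooTTooTToTW

Replace each of the 16 characters of ToTWTooTToTWTWTo in place — To TW To oT To TW TW To To TW To oT To oT To TW — and concatenate.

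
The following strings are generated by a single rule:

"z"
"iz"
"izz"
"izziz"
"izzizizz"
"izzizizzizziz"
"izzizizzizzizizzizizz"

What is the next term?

From term 3 onward, concatenate the last term with the second-to-last: iz·z = izz, izz·iz = izziz, …
So term 8 is izzizizzizzizizzizizz·izzizizzizziz.

izzizizzizzizizzizizzizzizizzizziz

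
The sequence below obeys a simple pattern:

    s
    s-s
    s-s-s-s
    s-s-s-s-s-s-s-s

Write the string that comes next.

s(k+1) = s(k)·-·s(k) — each term doubles the last with '-' between the halves.
One more doubling of s-s-s-s-s-s-s-s gives the answer.

s-s-s-s-s-s-s-s-s-s-s-s-s-s-s-s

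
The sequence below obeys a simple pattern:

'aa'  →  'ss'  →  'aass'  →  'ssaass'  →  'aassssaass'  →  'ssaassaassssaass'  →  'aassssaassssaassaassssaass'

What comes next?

From term 3 onward, concatenate the second-to-last term with the last: aa·ss = aass, ss·aass = ssaass, …
The next term joins ssaassaassssaass and aassssaassssaassaassssaass.

ssaassaassssaassaassssaassssaassaassssaass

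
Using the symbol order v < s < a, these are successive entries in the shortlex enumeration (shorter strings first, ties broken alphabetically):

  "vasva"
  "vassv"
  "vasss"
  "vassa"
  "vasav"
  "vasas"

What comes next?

vasaa

Treat vasas as a base-3 numeral over the given alphabet and add one, carrying through any trailing a's.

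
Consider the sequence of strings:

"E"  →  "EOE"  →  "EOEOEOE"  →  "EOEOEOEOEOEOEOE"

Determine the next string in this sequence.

Each string is two copies of the previous one joined by 'O'.
So the next term is two copies of EOEOEOEOEOEOEOE with 'O' between the halves.

EOEOEOEOEOEOEOEOEOEOEOEOEOEOEOE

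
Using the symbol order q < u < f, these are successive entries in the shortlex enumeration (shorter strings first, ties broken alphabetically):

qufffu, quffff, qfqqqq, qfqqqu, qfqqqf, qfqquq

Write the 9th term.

Stepping forward 3 times from qfqquq: qfqquq → qfqquu → qfqquf, then the target.

qfqqfq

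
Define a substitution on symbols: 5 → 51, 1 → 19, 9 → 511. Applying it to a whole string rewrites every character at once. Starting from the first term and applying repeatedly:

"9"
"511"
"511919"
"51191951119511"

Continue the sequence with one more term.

φ(51191951119511) expands symbol-by-symbol to 51 19 19 511 19 511 51 19 19 19 511 51 19 19; joining the 14 pieces gives the next term.

5119195111951151191919511511919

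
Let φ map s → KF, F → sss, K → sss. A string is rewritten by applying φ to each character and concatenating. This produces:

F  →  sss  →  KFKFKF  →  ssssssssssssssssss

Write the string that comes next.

Rewriting the 18 symbols of ssssssssssssssssss one by one yields KF KF KF KF KF KF KF KF KF KF KF KF KF KF KF KF KF KF; concatenated:

KFKFKFKFKFKFKFKFKFKFKFKFKFKFKFKFKFKF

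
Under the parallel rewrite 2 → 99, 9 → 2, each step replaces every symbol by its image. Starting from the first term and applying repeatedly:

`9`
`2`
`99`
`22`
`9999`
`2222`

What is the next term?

99999999

Rewriting each symbol of 2222: 2→99, 2→99, 2→99, 2→99, which concatenates to 99 99 99 99.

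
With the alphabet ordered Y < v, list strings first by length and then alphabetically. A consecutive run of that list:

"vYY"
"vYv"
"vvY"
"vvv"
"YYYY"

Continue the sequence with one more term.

YYYv

Treat YYYY as a base-2 numeral over the given alphabet and add one, carrying through any trailing v's.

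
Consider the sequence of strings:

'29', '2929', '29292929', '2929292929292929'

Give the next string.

29292929292929292929292929292929

s(k+1) = s(k)·s(k) — each term doubles the last.
So the next term is two copies of 2929292929292929.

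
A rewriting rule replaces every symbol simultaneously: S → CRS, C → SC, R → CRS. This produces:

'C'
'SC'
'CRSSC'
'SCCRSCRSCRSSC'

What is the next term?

CRSSCSCCRSCRSSCCRSCRSSCCRSCRSCRSSC

Applying the rule to each of the 13 symbols of SCCRSCRSCRSSC gives the pieces CRS SC SC CRS CRS SC CRS CRS SC CRS CRS CRS SC, which concatenate to the answer.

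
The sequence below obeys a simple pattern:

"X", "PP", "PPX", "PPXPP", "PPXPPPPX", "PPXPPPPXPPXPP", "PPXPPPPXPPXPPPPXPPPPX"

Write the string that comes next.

PPXPPPPXPPXPPPPXPPPPXPPXPPPPXPPXPP

Each term (from the third on) is the previous term followed by the one before it: term 3 = PP·X = PPX.
The next term joins PPXPPPPXPPXPPPPXPPPPX and PPXPPPPXPPXPP.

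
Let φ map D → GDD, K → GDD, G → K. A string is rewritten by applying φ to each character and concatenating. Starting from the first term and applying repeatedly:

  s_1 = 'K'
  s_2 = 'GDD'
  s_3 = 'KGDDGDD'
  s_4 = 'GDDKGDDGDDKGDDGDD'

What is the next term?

Replace each of the 17 characters of GDDKGDDGDDKGDDGDD in place — K GDD GDD GDD K GDD GDD K GDD GDD GDD K GDD GDD K GDD GDD — and concatenate.

KGDDGDDGDDKGDDGDDKGDDGDDGDDKGDDGDDKGDDGDD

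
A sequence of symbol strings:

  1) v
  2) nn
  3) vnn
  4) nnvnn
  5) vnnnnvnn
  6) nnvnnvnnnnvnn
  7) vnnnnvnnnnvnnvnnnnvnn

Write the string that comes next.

Each term (from the third on) is the two preceding terms concatenated in order: term 3 = v·nn = vnn.
Continuing: nnvnnvnnnnvnn · vnnnnvnnnnvnnvnnnnvnn gives term 8.

nnvnnvnnnnvnnvnnnnvnnnnvnnvnnnnvnn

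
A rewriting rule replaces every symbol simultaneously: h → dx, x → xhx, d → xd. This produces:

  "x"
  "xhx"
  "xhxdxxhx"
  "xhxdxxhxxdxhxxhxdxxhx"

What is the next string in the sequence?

Replace each of the 21 characters of xhxdxxhxxdxhxxhxdxxhx in place — xhx dx xhx xd xhx xhx dx xhx xhx xd xhx dx xhx xhx dx xhx xd xhx xhx dx xhx — and concatenate.

xhxdxxhxxdxhxxhxdxxhxxhxxdxhxdxxhxxhxdxxhxxdxhxxhxdxxhx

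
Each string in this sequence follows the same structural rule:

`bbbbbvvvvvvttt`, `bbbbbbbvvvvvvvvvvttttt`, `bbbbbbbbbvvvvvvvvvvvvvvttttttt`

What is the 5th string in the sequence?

Reading off run lengths: b runs 5, 7, 9; v runs 6, 10, 14; t runs 3, 5, 7 — each is linear in n (n = 1, 2, …).
For term 5, n = 5, so the run lengths are 13, 22, 11.

bbbbbbbbbbbbbvvvvvvvvvvvvvvvvvvvvvvttttttttttt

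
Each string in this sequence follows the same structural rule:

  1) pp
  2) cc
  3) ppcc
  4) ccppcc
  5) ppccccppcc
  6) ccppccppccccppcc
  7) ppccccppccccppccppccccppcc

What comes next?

Each term (from the third on) is the two preceding terms concatenated in order: term 3 = pp·cc = ppcc.
Continuing: ccppccppccccppcc · ppccccppccccppccppccccppcc gives term 8.

ccppccppccccppccppccccppccccppccppccccppcc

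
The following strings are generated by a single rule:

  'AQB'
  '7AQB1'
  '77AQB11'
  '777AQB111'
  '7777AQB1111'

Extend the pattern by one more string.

s(k+1) = 7·s(k)·1, so each term gains 7 as a prefix and 1 as a suffix.
Applying this once more to 7777AQB1111:

77777AQB11111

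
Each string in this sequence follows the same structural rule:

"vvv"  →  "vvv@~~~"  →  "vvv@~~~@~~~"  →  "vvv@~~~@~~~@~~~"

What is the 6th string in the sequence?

Each term is the previous one with @~~~ appended.
From vvv@~~~@~~~@~~~, 2 further steps: vvv@~~~@~~~@~~~ → vvv@~~~@~~~@~~~@~~~ → (answer).

vvv@~~~@~~~@~~~@~~~@~~~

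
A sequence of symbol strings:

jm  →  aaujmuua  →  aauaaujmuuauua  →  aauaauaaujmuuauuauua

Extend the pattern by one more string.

aauaauaauaaujmuuauuauuauua

s(k+1) = aau·s(k)·uua, so each term gains aau as a prefix and uua as a suffix.
So the next term is aau·aauaauaaujmuuauuauua·uua.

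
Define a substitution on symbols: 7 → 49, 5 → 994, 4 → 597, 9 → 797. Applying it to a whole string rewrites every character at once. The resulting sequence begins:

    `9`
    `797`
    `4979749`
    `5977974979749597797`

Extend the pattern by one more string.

Rewriting the 19 symbols of 5977974979749597797 one by one yields 994 797 49 49 797 49 597 797 49 797 49 597 797 994 797 49 49 797 49; concatenated:

9947974949797495977974979749597797994797494979749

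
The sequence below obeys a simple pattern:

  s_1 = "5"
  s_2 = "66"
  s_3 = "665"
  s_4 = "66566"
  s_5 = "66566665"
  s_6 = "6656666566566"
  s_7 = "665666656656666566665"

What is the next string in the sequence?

6656666566566665666656656666566566

This is a Fibonacci-style word recurrence s(k) = s(k−1)·s(k−2): e.g. 66·5 = 665.
Continuing: 665666656656666566665 · 6656666566566 gives term 8.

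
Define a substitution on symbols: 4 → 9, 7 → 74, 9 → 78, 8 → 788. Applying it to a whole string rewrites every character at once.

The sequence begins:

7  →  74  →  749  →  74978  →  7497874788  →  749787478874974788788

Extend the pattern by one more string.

Rewriting the 21 symbols of 749787478874974788788 one by one yields 74 9 78 74 788 74 9 74 788 788 74 9 78 74 9 74 788 788 74 788 788; concatenated:

749787478874974788788749787497478878874788788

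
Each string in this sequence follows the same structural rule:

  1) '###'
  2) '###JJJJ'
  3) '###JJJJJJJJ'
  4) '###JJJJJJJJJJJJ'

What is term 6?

###JJJJJJJJJJJJJJJJJJJJ

Each term is the previous one with JJJJ appended.
From ###JJJJJJJJJJJJ, 2 further steps: ###JJJJJJJJJJJJ → ###JJJJJJJJJJJJJJJJ → (answer).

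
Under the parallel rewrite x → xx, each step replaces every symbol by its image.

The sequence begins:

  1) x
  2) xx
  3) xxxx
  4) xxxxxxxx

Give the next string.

xxxxxxxxxxxxxxxx

Rewriting each symbol of xxxxxxxx: x→xx, x→xx, x→xx, x→xx, x→xx, x→xx, x→xx, x→xx, which concatenates to xx xx xx xx xx xx xx xx.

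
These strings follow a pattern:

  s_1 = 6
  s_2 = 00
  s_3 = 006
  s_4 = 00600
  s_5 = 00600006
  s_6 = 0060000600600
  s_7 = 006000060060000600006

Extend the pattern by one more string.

0060000600600006000060060000600600

From term 3 onward, concatenate the last term with the second-to-last: 00·6 = 006, 006·00 = 00600, …
Continuing: 006000060060000600006 · 0060000600600 gives term 8.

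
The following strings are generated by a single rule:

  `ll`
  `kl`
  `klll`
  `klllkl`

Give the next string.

This is a Fibonacci-style word recurrence s(k) = s(k−1)·s(k−2): e.g. kl·ll = klll.
The next term joins klllkl and klll.

klllklklll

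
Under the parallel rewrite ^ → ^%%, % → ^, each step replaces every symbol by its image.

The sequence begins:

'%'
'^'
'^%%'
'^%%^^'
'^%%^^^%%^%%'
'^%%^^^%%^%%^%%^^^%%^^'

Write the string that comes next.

Rewriting the 21 symbols of ^%%^^^%%^%%^%%^^^%%^^ one by one yields ^%% ^ ^ ^%% ^%% ^%% ^ ^ ^%% ^ ^ ^%% ^ ^ ^%% ^%% ^%% ^ ^ ^%% ^%%; concatenated:

^%%^^^%%^%%^%%^^^%%^^^%%^^^%%^%%^%%^^^%%^%%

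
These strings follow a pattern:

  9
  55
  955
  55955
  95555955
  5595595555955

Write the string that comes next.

955559555595595555955

This is a Fibonacci-style word recurrence s(k) = s(k−2)·s(k−1): e.g. 9·55 = 955.
So term 7 is 95555955·5595595555955.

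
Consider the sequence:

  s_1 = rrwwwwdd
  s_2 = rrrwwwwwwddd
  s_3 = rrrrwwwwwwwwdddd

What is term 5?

Each string has the form r^{n+1} w^{2n+2} d^{n+1} (n = 1, 2, …).
At n = 5 the blocks have lengths 6, 12, 6.

rrrrrrwwwwwwwwwwwwdddddd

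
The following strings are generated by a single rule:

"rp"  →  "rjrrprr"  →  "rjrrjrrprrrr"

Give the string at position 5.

s(k+1) = rjr·s(k)·rr, so each term gains rjr as a prefix and rr as a suffix.
From rjrrjrrprrrr, 2 further steps: rjrrjrrprrrr → rjrrjrrjrrprrrrrr → (answer).

rjrrjrrjrrjrrprrrrrrrr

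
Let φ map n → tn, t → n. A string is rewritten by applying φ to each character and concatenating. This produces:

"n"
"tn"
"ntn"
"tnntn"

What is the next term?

Rewriting each symbol of tnntn: t→n, n→tn, n→tn, t→n, n→tn, which concatenates to n tn tn n tn.

ntntnntn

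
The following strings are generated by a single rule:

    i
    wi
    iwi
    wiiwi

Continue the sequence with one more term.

iwiwiiwi

This is a Fibonacci-style word recurrence s(k) = s(k−2)·s(k−1): e.g. i·wi = iwi.
The next term joins iwi and wiiwi.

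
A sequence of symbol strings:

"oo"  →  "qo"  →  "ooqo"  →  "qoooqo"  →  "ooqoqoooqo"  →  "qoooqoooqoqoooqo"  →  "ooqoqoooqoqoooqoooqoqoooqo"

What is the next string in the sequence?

qoooqoooqoqoooqoooqoqoooqoqoooqoooqoqoooqo

Each term (from the third on) is the two preceding terms concatenated in order: term 3 = oo·qo = ooqo.
Continuing: qoooqoooqoqoooqo · ooqoqoooqoqoooqoooqoqoooqo gives term 8.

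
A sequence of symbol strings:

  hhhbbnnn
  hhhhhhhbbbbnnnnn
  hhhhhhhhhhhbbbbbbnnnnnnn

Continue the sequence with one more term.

hhhhhhhhhhhhhhhbbbbbbbbnnnnnnnnn

The n-th term is 4n-1 h's then 2n b's then 2n+1 n's (n = 1, 2, …).
For the next term, n = 4, so the run lengths are 15, 8, 9.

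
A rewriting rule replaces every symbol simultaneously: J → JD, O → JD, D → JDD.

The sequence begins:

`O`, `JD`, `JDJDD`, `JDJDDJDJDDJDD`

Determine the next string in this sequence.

Applying the rule to each of the 13 symbols of JDJDDJDJDDJDD gives the pieces JD JDD JD JDD JDD JD JDD JD JDD JDD JD JDD JDD, which concatenate to the answer.

JDJDDJDJDDJDDJDJDDJDJDDJDDJDJDDJDD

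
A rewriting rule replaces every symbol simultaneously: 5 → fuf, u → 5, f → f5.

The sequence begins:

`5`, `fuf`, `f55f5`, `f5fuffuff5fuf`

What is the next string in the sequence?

f5fuff55f5f55f5f5fuff55f5

Applying the rule to each of the 13 symbols of f5fuffuff5fuf gives the pieces f5 fuf f5 5 f5 f5 5 f5 f5 fuf f5 5 f5, which concatenate to the answer.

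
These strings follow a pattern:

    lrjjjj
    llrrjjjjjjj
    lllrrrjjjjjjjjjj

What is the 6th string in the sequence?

The n-th term is n l's then n r's then 3n+1 j's (n = 1, 2, …).
Setting n = 6 gives 6, 6, 19 characters in each block.

llllllrrrrrrjjjjjjjjjjjjjjjjjjj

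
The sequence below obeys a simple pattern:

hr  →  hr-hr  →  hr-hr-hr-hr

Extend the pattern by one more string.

Each string is two copies of the previous one joined by '-'.
Doubling hr-hr-hr-hr with '-' between the halves:

hr-hr-hr-hr-hr-hr-hr-hr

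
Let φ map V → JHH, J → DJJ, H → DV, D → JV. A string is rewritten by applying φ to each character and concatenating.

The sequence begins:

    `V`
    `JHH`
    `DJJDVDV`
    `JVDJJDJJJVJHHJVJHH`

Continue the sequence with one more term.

DJJJHHJVDJJDJJJVDJJDJJDJJJHHDJJDVDVDJJJHHDJJDVDV

Replace each of the 18 characters of JVDJJDJJJVJHHJVJHH in place — DJJ JHH JV DJJ DJJ JV DJJ DJJ DJJ JHH DJJ DV DV DJJ JHH DJJ DV DV — and concatenate.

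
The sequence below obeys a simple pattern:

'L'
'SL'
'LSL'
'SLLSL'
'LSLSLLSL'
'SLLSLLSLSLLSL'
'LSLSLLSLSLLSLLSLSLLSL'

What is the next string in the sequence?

SLLSLLSLSLLSLLSLSLLSLSLLSLLSLSLLSL

This is a Fibonacci-style word recurrence s(k) = s(k−2)·s(k−1): e.g. L·SL = LSL.
Continuing: SLLSLLSLSLLSL · LSLSLLSLSLLSLLSLSLLSL gives term 8.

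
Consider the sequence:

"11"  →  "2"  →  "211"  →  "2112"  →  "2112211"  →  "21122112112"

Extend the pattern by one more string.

211221121122112211

From term 3 onward, concatenate the last term with the second-to-last: 2·11 = 211, 211·2 = 2112, …
The next term joins 21122112112 and 2112211.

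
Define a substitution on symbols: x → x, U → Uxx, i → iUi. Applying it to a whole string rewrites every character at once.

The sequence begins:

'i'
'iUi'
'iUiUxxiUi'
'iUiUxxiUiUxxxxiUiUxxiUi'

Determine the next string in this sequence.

iUiUxxiUiUxxxxiUiUxxiUiUxxxxxxiUiUxxiUiUxxxxiUiUxxiUi

Replace each of the 23 characters of iUiUxxiUiUxxxxiUiUxxiUi in place — iUi Uxx iUi Uxx x x iUi Uxx iUi Uxx x x x x iUi Uxx iUi Uxx x x iUi Uxx iUi — and concatenate.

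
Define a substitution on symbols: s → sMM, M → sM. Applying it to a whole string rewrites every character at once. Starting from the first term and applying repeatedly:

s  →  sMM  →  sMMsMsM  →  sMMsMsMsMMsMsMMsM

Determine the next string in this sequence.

Applying the rule to each of the 17 symbols of sMMsMsMsMMsMsMMsM gives the pieces sMM sM sM sMM sM sMM sM sMM sM sM sMM sM sMM sM sM sMM sM, which concatenate to the answer.

sMMsMsMsMMsMsMMsMsMMsMsMsMMsMsMMsMsMsMMsM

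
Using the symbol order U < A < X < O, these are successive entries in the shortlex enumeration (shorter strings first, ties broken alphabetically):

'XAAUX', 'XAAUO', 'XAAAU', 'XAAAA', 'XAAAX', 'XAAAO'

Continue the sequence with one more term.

The successor of XAAAO increments the rightmost position that isn't already O and resets every position after it to U.

XAAXU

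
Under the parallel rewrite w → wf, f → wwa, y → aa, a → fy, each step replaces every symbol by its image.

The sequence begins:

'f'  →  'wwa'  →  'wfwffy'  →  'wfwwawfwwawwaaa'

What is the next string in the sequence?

wfwwawfwffywfwwawfwffywfwffyfyfy

Applying the rule to each of the 15 symbols of wfwwawfwwawwaaa gives the pieces wf wwa wf wf fy wf wwa wf wf fy wf wf fy fy fy, which concatenate to the answer.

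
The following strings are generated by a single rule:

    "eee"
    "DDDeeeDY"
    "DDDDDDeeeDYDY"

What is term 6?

Each term wraps the previous one in DDD on the left and DY on the right.
From DDDDDDeeeDYDY, 3 further steps: DDDDDDeeeDYDY → DDDDDDDDDeeeDYDYDY → DDDDDDDDDDDDeeeDYDYDYDY → (answer).

DDDDDDDDDDDDDDDeeeDYDYDYDYDY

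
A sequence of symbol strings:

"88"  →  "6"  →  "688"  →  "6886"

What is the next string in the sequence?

6886688

From term 3 onward, concatenate the last term with the second-to-last: 6·88 = 688, 688·6 = 6886, …
The next term joins 6886 and 688.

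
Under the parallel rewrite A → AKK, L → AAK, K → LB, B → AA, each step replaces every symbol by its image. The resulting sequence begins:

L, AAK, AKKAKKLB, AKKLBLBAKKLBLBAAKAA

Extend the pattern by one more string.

Applying the rule to each of the 19 symbols of AKKLBLBAKKLBLBAAKAA gives the pieces AKK LB LB AAK AA AAK AA AKK LB LB AAK AA AAK AA AKK AKK LB AKK AKK, which concatenate to the answer.

AKKLBLBAAKAAAAKAAAKKLBLBAAKAAAAKAAAKKAKKLBAKKAKK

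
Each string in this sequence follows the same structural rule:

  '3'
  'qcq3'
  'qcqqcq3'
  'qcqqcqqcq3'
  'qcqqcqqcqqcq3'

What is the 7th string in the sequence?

Every step adds qcq at the front: s(k+1) = qcq·s(k).
From qcqqcqqcqqcq3, 2 further steps: qcqqcqqcqqcq3 → qcqqcqqcqqcqqcq3 → (answer).

qcqqcqqcqqcqqcqqcq3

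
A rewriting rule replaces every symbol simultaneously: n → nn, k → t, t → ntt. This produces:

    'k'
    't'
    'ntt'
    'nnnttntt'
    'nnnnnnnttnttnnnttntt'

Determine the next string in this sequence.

nnnnnnnnnnnnnnnttnttnnnttnttnnnnnnnttnttnnnttntt

Replace each of the 20 characters of nnnnnnnttnttnnnttntt in place — nn nn nn nn nn nn nn ntt ntt nn ntt ntt nn nn nn ntt ntt nn ntt ntt — and concatenate.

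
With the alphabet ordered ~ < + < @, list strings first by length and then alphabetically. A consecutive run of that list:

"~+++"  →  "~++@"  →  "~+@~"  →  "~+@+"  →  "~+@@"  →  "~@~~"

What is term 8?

Stepping forward 2 times from ~@~~: ~@~~ → ~@~+, then the target.

~@~@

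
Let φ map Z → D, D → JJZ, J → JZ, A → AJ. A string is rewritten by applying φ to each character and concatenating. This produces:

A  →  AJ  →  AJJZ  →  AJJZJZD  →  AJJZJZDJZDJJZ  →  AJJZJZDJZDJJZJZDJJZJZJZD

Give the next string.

Applying the rule to each of the 24 symbols of AJJZJZDJZDJJZJZDJJZJZJZD gives the pieces AJ JZ JZ D JZ D JJZ JZ D JJZ JZ JZ D JZ D JJZ JZ JZ D JZ D JZ D JJZ, which concatenate to the answer.

AJJZJZDJZDJJZJZDJJZJZJZDJZDJJZJZJZDJZDJZDJJZ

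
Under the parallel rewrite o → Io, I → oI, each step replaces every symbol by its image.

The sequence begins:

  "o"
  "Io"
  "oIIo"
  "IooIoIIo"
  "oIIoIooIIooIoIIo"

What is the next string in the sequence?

Replace each of the 16 characters of oIIoIooIIooIoIIo in place — Io oI oI Io oI Io Io oI oI Io Io oI Io oI oI Io — and concatenate.

IooIoIIooIIoIooIoIIoIooIIooIoIIo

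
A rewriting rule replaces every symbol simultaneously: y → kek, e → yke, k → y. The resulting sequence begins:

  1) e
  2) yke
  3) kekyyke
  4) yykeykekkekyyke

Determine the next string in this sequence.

kekkekyykekekyykeyyykeykekkekyyke

φ(yykeykekkekyyke) expands symbol-by-symbol to kek kek y yke kek y yke y y yke y kek kek y yke; joining the 15 pieces gives the next term.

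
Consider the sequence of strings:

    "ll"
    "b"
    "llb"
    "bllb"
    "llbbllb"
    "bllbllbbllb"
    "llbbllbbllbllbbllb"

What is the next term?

bllbllbbllbllbbllbbllbllbbllb

This is a Fibonacci-style word recurrence s(k) = s(k−2)·s(k−1): e.g. ll·b = llb.
So term 8 is bllbllbbllb·llbbllbbllbllbbllb.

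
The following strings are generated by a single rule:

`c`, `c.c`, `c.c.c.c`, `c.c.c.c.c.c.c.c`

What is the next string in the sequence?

c.c.c.c.c.c.c.c.c.c.c.c.c.c.c.c

Every step duplicates the string with '.' between the halves.
So the next term is two copies of c.c.c.c.c.c.c.c with '.' between the halves.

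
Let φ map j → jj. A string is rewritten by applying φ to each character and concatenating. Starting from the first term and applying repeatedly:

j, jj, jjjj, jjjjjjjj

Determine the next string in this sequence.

Expanding jjjjjjjj: j→jj, j→jj, j→jj, j→jj, j→jj, j→jj, j→jj, j→jj. Concatenated: jj jj jj jj jj jj jj jj.

jjjjjjjjjjjjjjjj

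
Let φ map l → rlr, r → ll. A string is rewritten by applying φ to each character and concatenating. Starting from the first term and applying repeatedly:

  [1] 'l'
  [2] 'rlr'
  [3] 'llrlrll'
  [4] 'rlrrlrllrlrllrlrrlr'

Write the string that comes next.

llrlrllllrlrllrlrrlrllrlrllrlrrlrllrlrllllrlrll

Applying the rule to each of the 19 symbols of rlrrlrllrlrllrlrrlr gives the pieces ll rlr ll ll rlr ll rlr rlr ll rlr ll rlr rlr ll rlr ll ll rlr ll, which concatenate to the answer.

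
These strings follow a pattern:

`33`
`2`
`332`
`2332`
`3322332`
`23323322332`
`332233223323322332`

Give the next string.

From term 3 onward, concatenate the second-to-last term with the last: 33·2 = 332, 2·332 = 2332, …
So term 8 is 23323322332·332233223323322332.

23323322332332233223323322332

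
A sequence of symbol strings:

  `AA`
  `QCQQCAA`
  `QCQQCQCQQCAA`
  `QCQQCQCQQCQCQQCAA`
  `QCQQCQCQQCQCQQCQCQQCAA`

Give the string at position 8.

Each term is the previous one with QCQQC prepended.
From QCQQCQCQQCQCQQCQCQQCAA, 3 further steps: QCQQCQCQQCQCQQCQCQQCAA → QCQQCQCQQCQCQQCQCQQCQCQQCAA → QCQQCQCQQCQCQQCQCQQCQCQQCQCQQCAA → (answer).

QCQQCQCQQCQCQQCQCQQCQCQQCQCQQCQCQQCAA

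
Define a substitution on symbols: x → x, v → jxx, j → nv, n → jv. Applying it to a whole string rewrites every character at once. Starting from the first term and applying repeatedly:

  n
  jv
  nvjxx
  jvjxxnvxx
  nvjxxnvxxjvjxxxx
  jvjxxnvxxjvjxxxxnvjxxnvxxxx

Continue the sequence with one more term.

Replace each of the 27 characters of jvjxxnvxxjvjxxxxnvjxxnvxxxx in place — nv jxx nv x x jv jxx x x nv jxx nv x x x x jv jxx nv x x jv jxx x x x x — and concatenate.

nvjxxnvxxjvjxxxxnvjxxnvxxxxjvjxxnvxxjvjxxxxxx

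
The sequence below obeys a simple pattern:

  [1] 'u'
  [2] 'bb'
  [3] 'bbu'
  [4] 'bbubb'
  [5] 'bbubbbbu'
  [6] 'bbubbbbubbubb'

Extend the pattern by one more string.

This is a Fibonacci-style word recurrence s(k) = s(k−1)·s(k−2): e.g. bb·u = bbu.
The next term joins bbubbbbubbubb and bbubbbbu.

bbubbbbubbubbbbubbbbu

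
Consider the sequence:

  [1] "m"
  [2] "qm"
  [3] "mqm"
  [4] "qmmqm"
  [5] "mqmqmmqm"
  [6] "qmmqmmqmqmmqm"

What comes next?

mqmqmmqmqmmqmmqmqmmqm

From term 3 onward, concatenate the second-to-last term with the last: m·qm = mqm, qm·mqm = qmmqm, …
So term 7 is mqmqmmqm·qmmqmmqmqmmqm.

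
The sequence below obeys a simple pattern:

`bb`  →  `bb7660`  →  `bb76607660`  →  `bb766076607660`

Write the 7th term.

bb766076607660766076607660

Each term is the previous one with 7660 appended.
From bb766076607660, 3 further steps: bb766076607660 → bb7660766076607660 → bb76607660766076607660 → (answer).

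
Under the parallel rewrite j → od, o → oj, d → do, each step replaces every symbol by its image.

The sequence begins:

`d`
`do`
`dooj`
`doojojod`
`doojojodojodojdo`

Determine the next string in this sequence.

Applying the rule to each of the 16 symbols of doojojodojodojdo gives the pieces do oj oj od oj od oj do oj od oj do oj od do oj, which concatenate to the answer.

doojojodojodojdoojodojdoojoddooj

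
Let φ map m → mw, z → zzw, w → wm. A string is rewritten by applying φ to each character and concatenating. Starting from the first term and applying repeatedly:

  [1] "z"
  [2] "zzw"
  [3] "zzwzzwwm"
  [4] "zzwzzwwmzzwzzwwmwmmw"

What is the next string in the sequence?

Rewriting the 20 symbols of zzwzzwwmzzwzzwwmwmmw one by one yields zzw zzw wm zzw zzw wm wm mw zzw zzw wm zzw zzw wm wm mw wm mw mw wm; concatenated:

zzwzzwwmzzwzzwwmwmmwzzwzzwwmzzwzzwwmwmmwwmmwmwwm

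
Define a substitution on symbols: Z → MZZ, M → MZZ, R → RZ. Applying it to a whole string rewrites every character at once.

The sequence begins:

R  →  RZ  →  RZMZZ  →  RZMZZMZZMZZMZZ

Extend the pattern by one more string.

Rewriting the 14 symbols of RZMZZMZZMZZMZZ one by one yields RZ MZZ MZZ MZZ MZZ MZZ MZZ MZZ MZZ MZZ MZZ MZZ MZZ MZZ; concatenated:

RZMZZMZZMZZMZZMZZMZZMZZMZZMZZMZZMZZMZZMZZ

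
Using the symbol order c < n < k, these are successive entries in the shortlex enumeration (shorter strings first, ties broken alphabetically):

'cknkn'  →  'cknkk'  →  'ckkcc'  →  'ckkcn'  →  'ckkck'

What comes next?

ckknc

Treat ckkck as a base-3 numeral over the given alphabet and add one, carrying through any trailing k's.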